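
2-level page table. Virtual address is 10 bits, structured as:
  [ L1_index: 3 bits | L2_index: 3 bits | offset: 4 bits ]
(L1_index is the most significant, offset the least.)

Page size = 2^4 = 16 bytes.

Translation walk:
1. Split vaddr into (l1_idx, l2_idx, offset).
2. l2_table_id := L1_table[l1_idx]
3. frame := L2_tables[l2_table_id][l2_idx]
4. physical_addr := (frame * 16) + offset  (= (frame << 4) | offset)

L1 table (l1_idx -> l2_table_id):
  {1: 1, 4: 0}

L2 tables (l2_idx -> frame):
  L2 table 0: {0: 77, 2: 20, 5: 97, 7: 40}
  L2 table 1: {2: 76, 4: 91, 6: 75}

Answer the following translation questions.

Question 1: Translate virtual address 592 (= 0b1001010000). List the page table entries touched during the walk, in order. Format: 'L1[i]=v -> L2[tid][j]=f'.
vaddr = 592 = 0b1001010000
Split: l1_idx=4, l2_idx=5, offset=0

Answer: L1[4]=0 -> L2[0][5]=97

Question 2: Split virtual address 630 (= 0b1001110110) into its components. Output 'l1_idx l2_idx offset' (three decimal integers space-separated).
Answer: 4 7 6

Derivation:
vaddr = 630 = 0b1001110110
  top 3 bits -> l1_idx = 4
  next 3 bits -> l2_idx = 7
  bottom 4 bits -> offset = 6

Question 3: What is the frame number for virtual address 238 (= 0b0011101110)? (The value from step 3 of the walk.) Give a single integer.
vaddr = 238: l1_idx=1, l2_idx=6
L1[1] = 1; L2[1][6] = 75

Answer: 75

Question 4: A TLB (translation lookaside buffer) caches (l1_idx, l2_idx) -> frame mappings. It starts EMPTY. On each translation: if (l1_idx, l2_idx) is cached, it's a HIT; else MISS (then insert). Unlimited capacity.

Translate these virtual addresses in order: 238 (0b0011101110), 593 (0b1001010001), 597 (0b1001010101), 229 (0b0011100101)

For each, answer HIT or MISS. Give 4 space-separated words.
Answer: MISS MISS HIT HIT

Derivation:
vaddr=238: (1,6) not in TLB -> MISS, insert
vaddr=593: (4,5) not in TLB -> MISS, insert
vaddr=597: (4,5) in TLB -> HIT
vaddr=229: (1,6) in TLB -> HIT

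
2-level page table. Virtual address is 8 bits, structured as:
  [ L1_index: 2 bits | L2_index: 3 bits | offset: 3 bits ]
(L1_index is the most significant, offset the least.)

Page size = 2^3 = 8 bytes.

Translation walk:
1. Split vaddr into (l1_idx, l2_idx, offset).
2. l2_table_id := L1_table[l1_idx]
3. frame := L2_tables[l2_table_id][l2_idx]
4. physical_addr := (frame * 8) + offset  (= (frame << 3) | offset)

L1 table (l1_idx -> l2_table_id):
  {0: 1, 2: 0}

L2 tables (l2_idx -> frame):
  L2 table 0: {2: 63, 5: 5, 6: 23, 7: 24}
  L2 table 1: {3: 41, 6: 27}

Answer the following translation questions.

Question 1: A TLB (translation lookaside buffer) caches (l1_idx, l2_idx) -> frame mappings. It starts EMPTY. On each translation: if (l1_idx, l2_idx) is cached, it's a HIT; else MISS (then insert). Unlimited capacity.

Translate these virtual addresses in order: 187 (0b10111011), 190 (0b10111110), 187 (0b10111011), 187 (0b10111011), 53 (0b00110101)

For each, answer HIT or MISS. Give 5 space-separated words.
Answer: MISS HIT HIT HIT MISS

Derivation:
vaddr=187: (2,7) not in TLB -> MISS, insert
vaddr=190: (2,7) in TLB -> HIT
vaddr=187: (2,7) in TLB -> HIT
vaddr=187: (2,7) in TLB -> HIT
vaddr=53: (0,6) not in TLB -> MISS, insert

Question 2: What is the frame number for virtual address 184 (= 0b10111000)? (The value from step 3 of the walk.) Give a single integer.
vaddr = 184: l1_idx=2, l2_idx=7
L1[2] = 0; L2[0][7] = 24

Answer: 24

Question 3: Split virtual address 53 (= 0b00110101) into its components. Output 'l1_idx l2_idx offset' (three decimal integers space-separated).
vaddr = 53 = 0b00110101
  top 2 bits -> l1_idx = 0
  next 3 bits -> l2_idx = 6
  bottom 3 bits -> offset = 5

Answer: 0 6 5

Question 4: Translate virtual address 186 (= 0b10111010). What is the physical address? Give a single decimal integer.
vaddr = 186 = 0b10111010
Split: l1_idx=2, l2_idx=7, offset=2
L1[2] = 0
L2[0][7] = 24
paddr = 24 * 8 + 2 = 194

Answer: 194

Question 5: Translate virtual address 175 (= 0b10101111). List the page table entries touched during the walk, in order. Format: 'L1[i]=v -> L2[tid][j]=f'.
vaddr = 175 = 0b10101111
Split: l1_idx=2, l2_idx=5, offset=7

Answer: L1[2]=0 -> L2[0][5]=5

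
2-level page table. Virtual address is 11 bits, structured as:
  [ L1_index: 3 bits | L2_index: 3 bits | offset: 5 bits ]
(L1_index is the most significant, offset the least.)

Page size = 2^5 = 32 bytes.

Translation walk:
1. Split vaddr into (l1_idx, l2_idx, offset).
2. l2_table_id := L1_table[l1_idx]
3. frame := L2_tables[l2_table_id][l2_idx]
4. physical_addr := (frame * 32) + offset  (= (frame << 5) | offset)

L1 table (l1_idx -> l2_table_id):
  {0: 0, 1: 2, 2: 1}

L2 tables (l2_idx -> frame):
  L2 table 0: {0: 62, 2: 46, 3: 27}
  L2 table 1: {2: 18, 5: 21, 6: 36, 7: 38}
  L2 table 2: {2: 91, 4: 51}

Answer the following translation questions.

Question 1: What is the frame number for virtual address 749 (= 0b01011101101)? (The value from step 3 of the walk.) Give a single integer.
Answer: 38

Derivation:
vaddr = 749: l1_idx=2, l2_idx=7
L1[2] = 1; L2[1][7] = 38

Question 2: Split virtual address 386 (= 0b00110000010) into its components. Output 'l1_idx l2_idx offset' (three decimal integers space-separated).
vaddr = 386 = 0b00110000010
  top 3 bits -> l1_idx = 1
  next 3 bits -> l2_idx = 4
  bottom 5 bits -> offset = 2

Answer: 1 4 2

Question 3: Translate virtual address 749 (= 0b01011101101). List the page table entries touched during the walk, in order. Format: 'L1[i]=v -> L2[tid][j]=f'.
Answer: L1[2]=1 -> L2[1][7]=38

Derivation:
vaddr = 749 = 0b01011101101
Split: l1_idx=2, l2_idx=7, offset=13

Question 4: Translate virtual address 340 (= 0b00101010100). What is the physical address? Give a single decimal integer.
vaddr = 340 = 0b00101010100
Split: l1_idx=1, l2_idx=2, offset=20
L1[1] = 2
L2[2][2] = 91
paddr = 91 * 32 + 20 = 2932

Answer: 2932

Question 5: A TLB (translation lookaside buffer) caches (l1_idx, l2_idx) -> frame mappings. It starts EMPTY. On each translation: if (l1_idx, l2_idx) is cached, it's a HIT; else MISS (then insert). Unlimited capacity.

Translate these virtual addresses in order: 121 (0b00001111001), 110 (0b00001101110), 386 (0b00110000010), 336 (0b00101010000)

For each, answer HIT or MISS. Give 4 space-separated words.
Answer: MISS HIT MISS MISS

Derivation:
vaddr=121: (0,3) not in TLB -> MISS, insert
vaddr=110: (0,3) in TLB -> HIT
vaddr=386: (1,4) not in TLB -> MISS, insert
vaddr=336: (1,2) not in TLB -> MISS, insert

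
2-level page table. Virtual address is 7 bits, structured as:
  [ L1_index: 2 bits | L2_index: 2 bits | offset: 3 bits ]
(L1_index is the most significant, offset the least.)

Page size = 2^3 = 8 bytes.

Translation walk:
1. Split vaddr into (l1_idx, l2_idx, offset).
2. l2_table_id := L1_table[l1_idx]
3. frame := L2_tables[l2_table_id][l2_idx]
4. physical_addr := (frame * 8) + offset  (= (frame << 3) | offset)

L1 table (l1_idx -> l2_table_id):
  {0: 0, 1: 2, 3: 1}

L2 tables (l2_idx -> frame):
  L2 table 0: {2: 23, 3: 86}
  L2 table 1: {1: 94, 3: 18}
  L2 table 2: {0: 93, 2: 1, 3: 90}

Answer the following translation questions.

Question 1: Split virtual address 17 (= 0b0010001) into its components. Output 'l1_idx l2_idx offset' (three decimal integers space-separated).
Answer: 0 2 1

Derivation:
vaddr = 17 = 0b0010001
  top 2 bits -> l1_idx = 0
  next 2 bits -> l2_idx = 2
  bottom 3 bits -> offset = 1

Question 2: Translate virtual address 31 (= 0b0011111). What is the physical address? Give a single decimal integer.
Answer: 695

Derivation:
vaddr = 31 = 0b0011111
Split: l1_idx=0, l2_idx=3, offset=7
L1[0] = 0
L2[0][3] = 86
paddr = 86 * 8 + 7 = 695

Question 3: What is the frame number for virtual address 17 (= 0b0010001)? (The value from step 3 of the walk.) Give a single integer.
Answer: 23

Derivation:
vaddr = 17: l1_idx=0, l2_idx=2
L1[0] = 0; L2[0][2] = 23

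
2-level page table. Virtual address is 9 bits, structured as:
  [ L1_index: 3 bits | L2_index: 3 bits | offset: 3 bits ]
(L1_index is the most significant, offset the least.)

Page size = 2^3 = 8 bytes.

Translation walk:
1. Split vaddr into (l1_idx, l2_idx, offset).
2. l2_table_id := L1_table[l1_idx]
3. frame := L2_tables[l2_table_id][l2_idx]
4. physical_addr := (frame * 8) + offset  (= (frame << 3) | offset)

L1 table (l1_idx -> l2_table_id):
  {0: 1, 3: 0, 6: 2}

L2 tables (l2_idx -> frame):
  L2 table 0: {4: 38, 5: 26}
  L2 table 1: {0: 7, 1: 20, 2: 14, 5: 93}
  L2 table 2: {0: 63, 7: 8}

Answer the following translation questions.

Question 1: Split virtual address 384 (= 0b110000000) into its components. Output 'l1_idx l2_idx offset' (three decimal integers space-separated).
vaddr = 384 = 0b110000000
  top 3 bits -> l1_idx = 6
  next 3 bits -> l2_idx = 0
  bottom 3 bits -> offset = 0

Answer: 6 0 0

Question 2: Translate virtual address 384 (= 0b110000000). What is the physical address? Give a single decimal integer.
vaddr = 384 = 0b110000000
Split: l1_idx=6, l2_idx=0, offset=0
L1[6] = 2
L2[2][0] = 63
paddr = 63 * 8 + 0 = 504

Answer: 504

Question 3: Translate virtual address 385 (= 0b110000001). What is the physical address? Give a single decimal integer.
Answer: 505

Derivation:
vaddr = 385 = 0b110000001
Split: l1_idx=6, l2_idx=0, offset=1
L1[6] = 2
L2[2][0] = 63
paddr = 63 * 8 + 1 = 505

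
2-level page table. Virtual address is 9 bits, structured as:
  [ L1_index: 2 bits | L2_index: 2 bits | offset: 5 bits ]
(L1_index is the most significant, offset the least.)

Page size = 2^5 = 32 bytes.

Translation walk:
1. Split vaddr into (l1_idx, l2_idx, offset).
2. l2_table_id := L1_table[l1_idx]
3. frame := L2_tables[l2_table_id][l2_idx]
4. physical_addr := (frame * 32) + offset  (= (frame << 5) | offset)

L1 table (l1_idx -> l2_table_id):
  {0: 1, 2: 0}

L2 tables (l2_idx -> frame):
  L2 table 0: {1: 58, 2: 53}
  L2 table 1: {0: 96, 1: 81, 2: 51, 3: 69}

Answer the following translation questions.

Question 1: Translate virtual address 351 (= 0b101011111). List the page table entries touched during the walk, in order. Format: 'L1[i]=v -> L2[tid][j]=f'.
Answer: L1[2]=0 -> L2[0][2]=53

Derivation:
vaddr = 351 = 0b101011111
Split: l1_idx=2, l2_idx=2, offset=31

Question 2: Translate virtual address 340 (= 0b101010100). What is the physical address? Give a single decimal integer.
Answer: 1716

Derivation:
vaddr = 340 = 0b101010100
Split: l1_idx=2, l2_idx=2, offset=20
L1[2] = 0
L2[0][2] = 53
paddr = 53 * 32 + 20 = 1716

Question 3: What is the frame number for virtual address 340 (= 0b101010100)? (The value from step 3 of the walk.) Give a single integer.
Answer: 53

Derivation:
vaddr = 340: l1_idx=2, l2_idx=2
L1[2] = 0; L2[0][2] = 53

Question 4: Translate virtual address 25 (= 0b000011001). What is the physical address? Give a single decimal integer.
vaddr = 25 = 0b000011001
Split: l1_idx=0, l2_idx=0, offset=25
L1[0] = 1
L2[1][0] = 96
paddr = 96 * 32 + 25 = 3097

Answer: 3097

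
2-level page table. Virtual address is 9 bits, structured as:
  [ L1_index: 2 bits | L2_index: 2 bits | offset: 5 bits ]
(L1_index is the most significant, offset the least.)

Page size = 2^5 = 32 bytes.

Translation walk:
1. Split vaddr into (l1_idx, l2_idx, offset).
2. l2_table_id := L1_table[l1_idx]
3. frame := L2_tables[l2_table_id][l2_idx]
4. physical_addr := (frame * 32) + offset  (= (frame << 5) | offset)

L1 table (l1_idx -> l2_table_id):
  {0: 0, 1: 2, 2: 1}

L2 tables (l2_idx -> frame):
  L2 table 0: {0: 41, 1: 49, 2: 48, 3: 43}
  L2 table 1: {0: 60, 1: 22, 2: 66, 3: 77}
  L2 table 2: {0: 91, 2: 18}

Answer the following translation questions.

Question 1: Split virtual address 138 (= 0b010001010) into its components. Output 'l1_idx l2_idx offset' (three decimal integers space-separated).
vaddr = 138 = 0b010001010
  top 2 bits -> l1_idx = 1
  next 2 bits -> l2_idx = 0
  bottom 5 bits -> offset = 10

Answer: 1 0 10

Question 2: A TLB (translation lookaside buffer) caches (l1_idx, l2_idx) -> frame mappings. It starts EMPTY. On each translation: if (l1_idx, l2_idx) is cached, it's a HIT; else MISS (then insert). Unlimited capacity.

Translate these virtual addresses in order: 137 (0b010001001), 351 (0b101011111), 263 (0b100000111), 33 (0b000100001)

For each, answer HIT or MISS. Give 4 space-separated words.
Answer: MISS MISS MISS MISS

Derivation:
vaddr=137: (1,0) not in TLB -> MISS, insert
vaddr=351: (2,2) not in TLB -> MISS, insert
vaddr=263: (2,0) not in TLB -> MISS, insert
vaddr=33: (0,1) not in TLB -> MISS, insert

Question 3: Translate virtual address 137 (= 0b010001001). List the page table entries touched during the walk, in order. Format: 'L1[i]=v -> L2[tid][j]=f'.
vaddr = 137 = 0b010001001
Split: l1_idx=1, l2_idx=0, offset=9

Answer: L1[1]=2 -> L2[2][0]=91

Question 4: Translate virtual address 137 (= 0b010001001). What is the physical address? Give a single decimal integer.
Answer: 2921

Derivation:
vaddr = 137 = 0b010001001
Split: l1_idx=1, l2_idx=0, offset=9
L1[1] = 2
L2[2][0] = 91
paddr = 91 * 32 + 9 = 2921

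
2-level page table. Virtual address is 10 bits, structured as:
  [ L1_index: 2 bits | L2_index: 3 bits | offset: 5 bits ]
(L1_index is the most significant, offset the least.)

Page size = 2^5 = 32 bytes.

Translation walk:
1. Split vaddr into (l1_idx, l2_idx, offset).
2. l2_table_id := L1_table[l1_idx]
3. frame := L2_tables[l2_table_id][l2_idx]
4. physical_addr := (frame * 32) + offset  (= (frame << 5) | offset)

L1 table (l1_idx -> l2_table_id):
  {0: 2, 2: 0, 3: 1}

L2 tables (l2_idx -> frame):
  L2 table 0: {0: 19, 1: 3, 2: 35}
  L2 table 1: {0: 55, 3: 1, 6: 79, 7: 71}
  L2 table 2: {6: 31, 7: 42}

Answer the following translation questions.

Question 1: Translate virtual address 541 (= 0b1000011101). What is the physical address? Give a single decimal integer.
vaddr = 541 = 0b1000011101
Split: l1_idx=2, l2_idx=0, offset=29
L1[2] = 0
L2[0][0] = 19
paddr = 19 * 32 + 29 = 637

Answer: 637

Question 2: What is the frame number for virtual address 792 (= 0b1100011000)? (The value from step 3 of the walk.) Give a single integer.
vaddr = 792: l1_idx=3, l2_idx=0
L1[3] = 1; L2[1][0] = 55

Answer: 55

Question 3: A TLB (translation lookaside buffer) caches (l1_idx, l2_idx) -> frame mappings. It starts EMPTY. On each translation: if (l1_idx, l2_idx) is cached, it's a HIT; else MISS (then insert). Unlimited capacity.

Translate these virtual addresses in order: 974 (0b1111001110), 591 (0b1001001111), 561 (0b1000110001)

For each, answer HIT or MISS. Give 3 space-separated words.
vaddr=974: (3,6) not in TLB -> MISS, insert
vaddr=591: (2,2) not in TLB -> MISS, insert
vaddr=561: (2,1) not in TLB -> MISS, insert

Answer: MISS MISS MISS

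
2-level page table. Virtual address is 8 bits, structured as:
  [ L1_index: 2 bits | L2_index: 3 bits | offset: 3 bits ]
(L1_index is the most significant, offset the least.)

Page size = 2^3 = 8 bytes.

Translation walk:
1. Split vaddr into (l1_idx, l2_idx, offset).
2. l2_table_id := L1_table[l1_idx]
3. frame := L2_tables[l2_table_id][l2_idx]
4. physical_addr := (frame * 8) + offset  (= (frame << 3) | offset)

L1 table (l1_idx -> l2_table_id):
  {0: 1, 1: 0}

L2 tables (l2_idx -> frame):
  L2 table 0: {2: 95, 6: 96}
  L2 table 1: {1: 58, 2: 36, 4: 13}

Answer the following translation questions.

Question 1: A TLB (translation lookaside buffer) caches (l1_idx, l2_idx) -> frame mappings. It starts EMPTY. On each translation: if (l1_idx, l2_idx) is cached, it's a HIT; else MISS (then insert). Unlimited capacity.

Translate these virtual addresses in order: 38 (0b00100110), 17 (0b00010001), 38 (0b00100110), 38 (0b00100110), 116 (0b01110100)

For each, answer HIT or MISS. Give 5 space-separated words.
Answer: MISS MISS HIT HIT MISS

Derivation:
vaddr=38: (0,4) not in TLB -> MISS, insert
vaddr=17: (0,2) not in TLB -> MISS, insert
vaddr=38: (0,4) in TLB -> HIT
vaddr=38: (0,4) in TLB -> HIT
vaddr=116: (1,6) not in TLB -> MISS, insert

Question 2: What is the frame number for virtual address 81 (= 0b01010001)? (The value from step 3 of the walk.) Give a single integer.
vaddr = 81: l1_idx=1, l2_idx=2
L1[1] = 0; L2[0][2] = 95

Answer: 95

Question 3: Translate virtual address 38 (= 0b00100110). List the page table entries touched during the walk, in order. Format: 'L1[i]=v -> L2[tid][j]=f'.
Answer: L1[0]=1 -> L2[1][4]=13

Derivation:
vaddr = 38 = 0b00100110
Split: l1_idx=0, l2_idx=4, offset=6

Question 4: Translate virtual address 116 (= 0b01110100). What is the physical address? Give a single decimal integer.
vaddr = 116 = 0b01110100
Split: l1_idx=1, l2_idx=6, offset=4
L1[1] = 0
L2[0][6] = 96
paddr = 96 * 8 + 4 = 772

Answer: 772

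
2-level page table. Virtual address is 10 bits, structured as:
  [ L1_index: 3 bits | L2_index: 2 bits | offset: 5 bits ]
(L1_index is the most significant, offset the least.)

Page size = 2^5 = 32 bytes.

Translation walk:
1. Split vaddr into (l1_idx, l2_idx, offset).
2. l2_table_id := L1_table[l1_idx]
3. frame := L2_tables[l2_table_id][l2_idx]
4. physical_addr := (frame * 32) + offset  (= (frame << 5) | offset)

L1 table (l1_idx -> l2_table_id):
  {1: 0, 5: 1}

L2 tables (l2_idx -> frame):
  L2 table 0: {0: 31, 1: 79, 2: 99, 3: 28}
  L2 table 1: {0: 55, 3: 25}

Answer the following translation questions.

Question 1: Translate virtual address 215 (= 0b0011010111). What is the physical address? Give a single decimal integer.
Answer: 3191

Derivation:
vaddr = 215 = 0b0011010111
Split: l1_idx=1, l2_idx=2, offset=23
L1[1] = 0
L2[0][2] = 99
paddr = 99 * 32 + 23 = 3191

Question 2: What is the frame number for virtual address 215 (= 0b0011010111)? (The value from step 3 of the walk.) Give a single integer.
Answer: 99

Derivation:
vaddr = 215: l1_idx=1, l2_idx=2
L1[1] = 0; L2[0][2] = 99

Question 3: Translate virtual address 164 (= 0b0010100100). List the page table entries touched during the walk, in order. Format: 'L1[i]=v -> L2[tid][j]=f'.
Answer: L1[1]=0 -> L2[0][1]=79

Derivation:
vaddr = 164 = 0b0010100100
Split: l1_idx=1, l2_idx=1, offset=4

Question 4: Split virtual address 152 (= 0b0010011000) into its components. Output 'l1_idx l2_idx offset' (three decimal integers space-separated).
vaddr = 152 = 0b0010011000
  top 3 bits -> l1_idx = 1
  next 2 bits -> l2_idx = 0
  bottom 5 bits -> offset = 24

Answer: 1 0 24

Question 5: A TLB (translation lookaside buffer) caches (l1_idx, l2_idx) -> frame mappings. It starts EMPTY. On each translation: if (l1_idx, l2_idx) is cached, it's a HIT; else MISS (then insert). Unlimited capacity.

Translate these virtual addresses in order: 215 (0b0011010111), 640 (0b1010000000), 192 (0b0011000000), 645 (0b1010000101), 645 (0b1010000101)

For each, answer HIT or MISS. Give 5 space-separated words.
Answer: MISS MISS HIT HIT HIT

Derivation:
vaddr=215: (1,2) not in TLB -> MISS, insert
vaddr=640: (5,0) not in TLB -> MISS, insert
vaddr=192: (1,2) in TLB -> HIT
vaddr=645: (5,0) in TLB -> HIT
vaddr=645: (5,0) in TLB -> HIT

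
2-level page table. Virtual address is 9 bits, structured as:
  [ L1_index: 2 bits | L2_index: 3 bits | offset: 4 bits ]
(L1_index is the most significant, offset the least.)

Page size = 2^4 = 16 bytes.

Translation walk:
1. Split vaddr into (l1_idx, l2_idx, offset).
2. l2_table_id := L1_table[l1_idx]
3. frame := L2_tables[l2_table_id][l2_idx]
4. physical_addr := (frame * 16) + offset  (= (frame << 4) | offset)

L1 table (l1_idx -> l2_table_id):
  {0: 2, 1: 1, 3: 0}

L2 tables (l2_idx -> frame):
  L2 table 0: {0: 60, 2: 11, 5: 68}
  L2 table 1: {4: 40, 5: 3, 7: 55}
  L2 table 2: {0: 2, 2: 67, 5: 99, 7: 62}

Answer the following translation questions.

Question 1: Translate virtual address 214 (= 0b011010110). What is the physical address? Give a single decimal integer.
Answer: 54

Derivation:
vaddr = 214 = 0b011010110
Split: l1_idx=1, l2_idx=5, offset=6
L1[1] = 1
L2[1][5] = 3
paddr = 3 * 16 + 6 = 54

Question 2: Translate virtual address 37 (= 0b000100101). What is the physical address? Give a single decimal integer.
vaddr = 37 = 0b000100101
Split: l1_idx=0, l2_idx=2, offset=5
L1[0] = 2
L2[2][2] = 67
paddr = 67 * 16 + 5 = 1077

Answer: 1077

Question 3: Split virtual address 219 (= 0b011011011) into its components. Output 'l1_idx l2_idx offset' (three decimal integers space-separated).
Answer: 1 5 11

Derivation:
vaddr = 219 = 0b011011011
  top 2 bits -> l1_idx = 1
  next 3 bits -> l2_idx = 5
  bottom 4 bits -> offset = 11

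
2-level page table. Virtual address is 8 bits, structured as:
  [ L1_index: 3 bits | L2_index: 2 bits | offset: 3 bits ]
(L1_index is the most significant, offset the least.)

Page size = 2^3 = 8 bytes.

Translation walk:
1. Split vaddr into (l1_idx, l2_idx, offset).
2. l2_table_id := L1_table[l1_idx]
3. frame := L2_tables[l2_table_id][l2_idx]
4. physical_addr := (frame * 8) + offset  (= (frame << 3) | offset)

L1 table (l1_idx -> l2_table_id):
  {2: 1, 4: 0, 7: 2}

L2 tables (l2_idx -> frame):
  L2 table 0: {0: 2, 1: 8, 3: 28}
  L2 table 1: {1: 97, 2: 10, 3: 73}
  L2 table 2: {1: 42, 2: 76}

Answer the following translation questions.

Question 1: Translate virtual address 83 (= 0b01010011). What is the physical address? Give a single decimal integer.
Answer: 83

Derivation:
vaddr = 83 = 0b01010011
Split: l1_idx=2, l2_idx=2, offset=3
L1[2] = 1
L2[1][2] = 10
paddr = 10 * 8 + 3 = 83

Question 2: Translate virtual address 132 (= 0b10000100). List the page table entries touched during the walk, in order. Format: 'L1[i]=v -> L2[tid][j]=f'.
Answer: L1[4]=0 -> L2[0][0]=2

Derivation:
vaddr = 132 = 0b10000100
Split: l1_idx=4, l2_idx=0, offset=4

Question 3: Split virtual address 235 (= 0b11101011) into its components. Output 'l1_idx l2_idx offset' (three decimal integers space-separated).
Answer: 7 1 3

Derivation:
vaddr = 235 = 0b11101011
  top 3 bits -> l1_idx = 7
  next 2 bits -> l2_idx = 1
  bottom 3 bits -> offset = 3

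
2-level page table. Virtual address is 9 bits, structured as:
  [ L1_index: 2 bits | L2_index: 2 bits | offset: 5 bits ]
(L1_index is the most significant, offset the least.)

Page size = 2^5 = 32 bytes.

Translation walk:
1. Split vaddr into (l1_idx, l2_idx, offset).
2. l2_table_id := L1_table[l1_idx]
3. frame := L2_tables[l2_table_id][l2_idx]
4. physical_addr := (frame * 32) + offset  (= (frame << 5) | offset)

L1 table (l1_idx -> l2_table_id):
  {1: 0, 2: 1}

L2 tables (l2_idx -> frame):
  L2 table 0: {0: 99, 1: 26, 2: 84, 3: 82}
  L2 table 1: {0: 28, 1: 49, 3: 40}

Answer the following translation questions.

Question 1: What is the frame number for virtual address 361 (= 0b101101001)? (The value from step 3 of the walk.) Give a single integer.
vaddr = 361: l1_idx=2, l2_idx=3
L1[2] = 1; L2[1][3] = 40

Answer: 40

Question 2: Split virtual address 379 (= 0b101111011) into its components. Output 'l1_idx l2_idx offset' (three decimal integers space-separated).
Answer: 2 3 27

Derivation:
vaddr = 379 = 0b101111011
  top 2 bits -> l1_idx = 2
  next 2 bits -> l2_idx = 3
  bottom 5 bits -> offset = 27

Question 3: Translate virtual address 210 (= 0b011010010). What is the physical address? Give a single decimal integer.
Answer: 2706

Derivation:
vaddr = 210 = 0b011010010
Split: l1_idx=1, l2_idx=2, offset=18
L1[1] = 0
L2[0][2] = 84
paddr = 84 * 32 + 18 = 2706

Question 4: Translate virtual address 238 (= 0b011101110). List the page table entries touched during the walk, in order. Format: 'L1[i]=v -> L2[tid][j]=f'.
vaddr = 238 = 0b011101110
Split: l1_idx=1, l2_idx=3, offset=14

Answer: L1[1]=0 -> L2[0][3]=82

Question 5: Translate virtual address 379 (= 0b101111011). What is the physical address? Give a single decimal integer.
vaddr = 379 = 0b101111011
Split: l1_idx=2, l2_idx=3, offset=27
L1[2] = 1
L2[1][3] = 40
paddr = 40 * 32 + 27 = 1307

Answer: 1307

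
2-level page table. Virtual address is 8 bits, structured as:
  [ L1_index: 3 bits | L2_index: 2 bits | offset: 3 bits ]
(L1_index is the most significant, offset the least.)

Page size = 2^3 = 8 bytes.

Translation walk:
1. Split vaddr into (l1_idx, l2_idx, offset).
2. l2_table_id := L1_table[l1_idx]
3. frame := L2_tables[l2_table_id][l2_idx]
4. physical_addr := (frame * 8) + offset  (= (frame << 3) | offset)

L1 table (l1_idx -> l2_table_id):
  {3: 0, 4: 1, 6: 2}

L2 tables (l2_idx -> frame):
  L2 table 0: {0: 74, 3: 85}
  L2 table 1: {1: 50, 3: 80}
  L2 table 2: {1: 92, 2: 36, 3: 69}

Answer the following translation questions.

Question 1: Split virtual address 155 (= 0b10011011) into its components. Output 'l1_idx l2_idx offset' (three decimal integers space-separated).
vaddr = 155 = 0b10011011
  top 3 bits -> l1_idx = 4
  next 2 bits -> l2_idx = 3
  bottom 3 bits -> offset = 3

Answer: 4 3 3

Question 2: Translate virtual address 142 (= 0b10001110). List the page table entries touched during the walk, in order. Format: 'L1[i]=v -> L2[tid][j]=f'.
vaddr = 142 = 0b10001110
Split: l1_idx=4, l2_idx=1, offset=6

Answer: L1[4]=1 -> L2[1][1]=50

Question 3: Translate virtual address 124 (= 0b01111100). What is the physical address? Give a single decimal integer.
vaddr = 124 = 0b01111100
Split: l1_idx=3, l2_idx=3, offset=4
L1[3] = 0
L2[0][3] = 85
paddr = 85 * 8 + 4 = 684

Answer: 684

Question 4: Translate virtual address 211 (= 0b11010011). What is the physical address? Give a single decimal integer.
Answer: 291

Derivation:
vaddr = 211 = 0b11010011
Split: l1_idx=6, l2_idx=2, offset=3
L1[6] = 2
L2[2][2] = 36
paddr = 36 * 8 + 3 = 291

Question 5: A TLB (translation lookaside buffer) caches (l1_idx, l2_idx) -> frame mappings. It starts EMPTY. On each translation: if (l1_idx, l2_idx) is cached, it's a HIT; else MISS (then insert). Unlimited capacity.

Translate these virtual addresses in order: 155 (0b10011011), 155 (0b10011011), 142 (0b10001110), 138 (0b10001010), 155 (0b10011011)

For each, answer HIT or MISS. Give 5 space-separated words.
vaddr=155: (4,3) not in TLB -> MISS, insert
vaddr=155: (4,3) in TLB -> HIT
vaddr=142: (4,1) not in TLB -> MISS, insert
vaddr=138: (4,1) in TLB -> HIT
vaddr=155: (4,3) in TLB -> HIT

Answer: MISS HIT MISS HIT HIT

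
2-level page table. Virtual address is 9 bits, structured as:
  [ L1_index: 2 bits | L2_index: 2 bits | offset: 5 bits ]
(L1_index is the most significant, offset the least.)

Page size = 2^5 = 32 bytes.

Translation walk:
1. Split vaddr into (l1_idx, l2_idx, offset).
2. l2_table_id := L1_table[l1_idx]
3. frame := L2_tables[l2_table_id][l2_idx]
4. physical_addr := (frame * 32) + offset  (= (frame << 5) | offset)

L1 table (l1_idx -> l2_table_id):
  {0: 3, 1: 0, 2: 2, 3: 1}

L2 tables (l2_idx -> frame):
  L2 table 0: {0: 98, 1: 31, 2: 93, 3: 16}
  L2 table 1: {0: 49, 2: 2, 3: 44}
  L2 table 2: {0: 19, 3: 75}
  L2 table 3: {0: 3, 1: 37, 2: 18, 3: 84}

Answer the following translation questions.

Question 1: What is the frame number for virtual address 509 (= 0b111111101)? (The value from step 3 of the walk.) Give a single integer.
Answer: 44

Derivation:
vaddr = 509: l1_idx=3, l2_idx=3
L1[3] = 1; L2[1][3] = 44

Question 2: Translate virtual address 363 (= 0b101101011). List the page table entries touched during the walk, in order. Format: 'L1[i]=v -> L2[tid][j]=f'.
vaddr = 363 = 0b101101011
Split: l1_idx=2, l2_idx=3, offset=11

Answer: L1[2]=2 -> L2[2][3]=75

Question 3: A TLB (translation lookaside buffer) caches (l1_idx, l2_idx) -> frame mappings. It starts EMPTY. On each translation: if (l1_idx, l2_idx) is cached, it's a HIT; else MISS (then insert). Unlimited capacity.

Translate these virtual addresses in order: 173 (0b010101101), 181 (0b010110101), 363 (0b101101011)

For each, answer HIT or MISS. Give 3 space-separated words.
vaddr=173: (1,1) not in TLB -> MISS, insert
vaddr=181: (1,1) in TLB -> HIT
vaddr=363: (2,3) not in TLB -> MISS, insert

Answer: MISS HIT MISS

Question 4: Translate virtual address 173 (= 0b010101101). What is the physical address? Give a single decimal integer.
vaddr = 173 = 0b010101101
Split: l1_idx=1, l2_idx=1, offset=13
L1[1] = 0
L2[0][1] = 31
paddr = 31 * 32 + 13 = 1005

Answer: 1005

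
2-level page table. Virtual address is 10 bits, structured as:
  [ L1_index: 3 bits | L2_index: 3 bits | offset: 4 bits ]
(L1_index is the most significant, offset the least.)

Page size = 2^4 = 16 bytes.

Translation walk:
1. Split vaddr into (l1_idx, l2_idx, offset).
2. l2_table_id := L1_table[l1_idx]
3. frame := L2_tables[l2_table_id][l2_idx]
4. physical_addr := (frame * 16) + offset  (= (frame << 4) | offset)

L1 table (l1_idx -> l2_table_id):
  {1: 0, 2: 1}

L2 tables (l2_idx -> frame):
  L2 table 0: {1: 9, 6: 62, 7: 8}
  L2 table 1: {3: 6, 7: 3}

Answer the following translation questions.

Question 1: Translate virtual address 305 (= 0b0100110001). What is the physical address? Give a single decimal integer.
Answer: 97

Derivation:
vaddr = 305 = 0b0100110001
Split: l1_idx=2, l2_idx=3, offset=1
L1[2] = 1
L2[1][3] = 6
paddr = 6 * 16 + 1 = 97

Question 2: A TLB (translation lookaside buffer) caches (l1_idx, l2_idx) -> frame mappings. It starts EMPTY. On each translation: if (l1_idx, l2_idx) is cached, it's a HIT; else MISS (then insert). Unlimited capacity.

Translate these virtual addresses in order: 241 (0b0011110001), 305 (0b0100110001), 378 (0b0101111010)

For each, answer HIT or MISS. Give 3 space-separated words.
Answer: MISS MISS MISS

Derivation:
vaddr=241: (1,7) not in TLB -> MISS, insert
vaddr=305: (2,3) not in TLB -> MISS, insert
vaddr=378: (2,7) not in TLB -> MISS, insert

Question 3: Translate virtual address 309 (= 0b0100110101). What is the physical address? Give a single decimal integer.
Answer: 101

Derivation:
vaddr = 309 = 0b0100110101
Split: l1_idx=2, l2_idx=3, offset=5
L1[2] = 1
L2[1][3] = 6
paddr = 6 * 16 + 5 = 101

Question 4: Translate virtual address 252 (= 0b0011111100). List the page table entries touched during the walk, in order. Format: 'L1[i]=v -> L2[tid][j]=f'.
Answer: L1[1]=0 -> L2[0][7]=8

Derivation:
vaddr = 252 = 0b0011111100
Split: l1_idx=1, l2_idx=7, offset=12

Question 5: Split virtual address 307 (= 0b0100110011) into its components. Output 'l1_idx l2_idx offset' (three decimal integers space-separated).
Answer: 2 3 3

Derivation:
vaddr = 307 = 0b0100110011
  top 3 bits -> l1_idx = 2
  next 3 bits -> l2_idx = 3
  bottom 4 bits -> offset = 3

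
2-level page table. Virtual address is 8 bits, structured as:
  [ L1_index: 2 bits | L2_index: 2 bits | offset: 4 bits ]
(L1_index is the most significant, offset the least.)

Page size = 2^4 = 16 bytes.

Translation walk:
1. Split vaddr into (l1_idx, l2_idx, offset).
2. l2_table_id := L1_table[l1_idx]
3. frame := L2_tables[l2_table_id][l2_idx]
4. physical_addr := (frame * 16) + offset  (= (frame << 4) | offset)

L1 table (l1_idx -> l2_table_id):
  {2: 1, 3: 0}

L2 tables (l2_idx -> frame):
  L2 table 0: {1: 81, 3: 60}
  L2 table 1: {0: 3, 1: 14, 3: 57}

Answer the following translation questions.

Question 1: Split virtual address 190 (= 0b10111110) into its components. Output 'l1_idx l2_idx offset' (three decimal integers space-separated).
vaddr = 190 = 0b10111110
  top 2 bits -> l1_idx = 2
  next 2 bits -> l2_idx = 3
  bottom 4 bits -> offset = 14

Answer: 2 3 14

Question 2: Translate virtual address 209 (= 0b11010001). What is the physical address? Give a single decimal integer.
Answer: 1297

Derivation:
vaddr = 209 = 0b11010001
Split: l1_idx=3, l2_idx=1, offset=1
L1[3] = 0
L2[0][1] = 81
paddr = 81 * 16 + 1 = 1297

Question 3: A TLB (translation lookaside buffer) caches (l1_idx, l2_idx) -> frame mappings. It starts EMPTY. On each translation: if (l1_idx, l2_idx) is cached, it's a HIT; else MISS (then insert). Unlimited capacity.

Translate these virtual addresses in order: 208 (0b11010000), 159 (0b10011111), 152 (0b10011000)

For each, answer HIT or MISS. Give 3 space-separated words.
Answer: MISS MISS HIT

Derivation:
vaddr=208: (3,1) not in TLB -> MISS, insert
vaddr=159: (2,1) not in TLB -> MISS, insert
vaddr=152: (2,1) in TLB -> HIT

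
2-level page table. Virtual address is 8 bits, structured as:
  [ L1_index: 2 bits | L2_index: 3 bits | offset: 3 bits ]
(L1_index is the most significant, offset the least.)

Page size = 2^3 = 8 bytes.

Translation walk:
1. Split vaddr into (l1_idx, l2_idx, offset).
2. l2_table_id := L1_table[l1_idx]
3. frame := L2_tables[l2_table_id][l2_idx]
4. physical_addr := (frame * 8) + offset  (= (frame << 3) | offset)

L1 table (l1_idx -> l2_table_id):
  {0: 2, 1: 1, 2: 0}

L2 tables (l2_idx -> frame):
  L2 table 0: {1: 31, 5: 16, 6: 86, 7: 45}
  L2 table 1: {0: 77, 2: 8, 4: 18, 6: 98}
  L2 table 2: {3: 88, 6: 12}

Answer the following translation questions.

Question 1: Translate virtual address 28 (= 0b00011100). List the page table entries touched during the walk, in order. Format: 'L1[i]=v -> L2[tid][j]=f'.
Answer: L1[0]=2 -> L2[2][3]=88

Derivation:
vaddr = 28 = 0b00011100
Split: l1_idx=0, l2_idx=3, offset=4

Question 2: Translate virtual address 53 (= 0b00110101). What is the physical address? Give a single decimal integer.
Answer: 101

Derivation:
vaddr = 53 = 0b00110101
Split: l1_idx=0, l2_idx=6, offset=5
L1[0] = 2
L2[2][6] = 12
paddr = 12 * 8 + 5 = 101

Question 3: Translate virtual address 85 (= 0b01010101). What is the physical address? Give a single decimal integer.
vaddr = 85 = 0b01010101
Split: l1_idx=1, l2_idx=2, offset=5
L1[1] = 1
L2[1][2] = 8
paddr = 8 * 8 + 5 = 69

Answer: 69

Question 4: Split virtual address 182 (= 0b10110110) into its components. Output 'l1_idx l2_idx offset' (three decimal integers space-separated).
Answer: 2 6 6

Derivation:
vaddr = 182 = 0b10110110
  top 2 bits -> l1_idx = 2
  next 3 bits -> l2_idx = 6
  bottom 3 bits -> offset = 6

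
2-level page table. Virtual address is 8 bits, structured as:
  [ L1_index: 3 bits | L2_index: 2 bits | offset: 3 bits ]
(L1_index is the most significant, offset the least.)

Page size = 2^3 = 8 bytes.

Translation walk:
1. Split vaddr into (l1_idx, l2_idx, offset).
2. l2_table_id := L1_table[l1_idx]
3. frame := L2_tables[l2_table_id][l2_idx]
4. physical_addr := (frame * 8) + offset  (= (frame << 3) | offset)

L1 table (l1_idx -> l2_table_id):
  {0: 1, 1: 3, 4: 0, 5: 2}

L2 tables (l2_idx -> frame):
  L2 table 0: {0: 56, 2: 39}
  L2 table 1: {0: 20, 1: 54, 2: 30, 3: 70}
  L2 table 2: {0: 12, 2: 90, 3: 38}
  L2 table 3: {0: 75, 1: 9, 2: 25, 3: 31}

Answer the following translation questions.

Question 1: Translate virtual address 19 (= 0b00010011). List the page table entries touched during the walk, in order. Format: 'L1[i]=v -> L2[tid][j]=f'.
vaddr = 19 = 0b00010011
Split: l1_idx=0, l2_idx=2, offset=3

Answer: L1[0]=1 -> L2[1][2]=30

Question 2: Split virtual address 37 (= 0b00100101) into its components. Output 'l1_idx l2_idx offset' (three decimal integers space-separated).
vaddr = 37 = 0b00100101
  top 3 bits -> l1_idx = 1
  next 2 bits -> l2_idx = 0
  bottom 3 bits -> offset = 5

Answer: 1 0 5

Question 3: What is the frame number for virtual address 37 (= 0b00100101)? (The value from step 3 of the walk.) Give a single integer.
vaddr = 37: l1_idx=1, l2_idx=0
L1[1] = 3; L2[3][0] = 75

Answer: 75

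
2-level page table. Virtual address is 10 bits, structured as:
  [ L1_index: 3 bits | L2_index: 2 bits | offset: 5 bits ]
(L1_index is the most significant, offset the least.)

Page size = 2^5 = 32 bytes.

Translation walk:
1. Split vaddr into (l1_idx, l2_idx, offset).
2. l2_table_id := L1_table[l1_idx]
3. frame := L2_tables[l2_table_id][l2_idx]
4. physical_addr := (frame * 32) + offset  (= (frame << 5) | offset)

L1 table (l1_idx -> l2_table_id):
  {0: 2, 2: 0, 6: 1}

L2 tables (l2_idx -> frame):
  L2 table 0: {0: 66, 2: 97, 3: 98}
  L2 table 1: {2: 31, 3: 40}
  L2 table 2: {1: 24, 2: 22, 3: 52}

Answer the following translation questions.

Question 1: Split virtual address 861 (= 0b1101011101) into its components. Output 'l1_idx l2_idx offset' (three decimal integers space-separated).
Answer: 6 2 29

Derivation:
vaddr = 861 = 0b1101011101
  top 3 bits -> l1_idx = 6
  next 2 bits -> l2_idx = 2
  bottom 5 bits -> offset = 29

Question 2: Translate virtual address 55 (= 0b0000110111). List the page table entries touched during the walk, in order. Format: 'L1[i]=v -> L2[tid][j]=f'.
Answer: L1[0]=2 -> L2[2][1]=24

Derivation:
vaddr = 55 = 0b0000110111
Split: l1_idx=0, l2_idx=1, offset=23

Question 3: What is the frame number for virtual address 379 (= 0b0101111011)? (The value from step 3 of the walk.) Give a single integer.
vaddr = 379: l1_idx=2, l2_idx=3
L1[2] = 0; L2[0][3] = 98

Answer: 98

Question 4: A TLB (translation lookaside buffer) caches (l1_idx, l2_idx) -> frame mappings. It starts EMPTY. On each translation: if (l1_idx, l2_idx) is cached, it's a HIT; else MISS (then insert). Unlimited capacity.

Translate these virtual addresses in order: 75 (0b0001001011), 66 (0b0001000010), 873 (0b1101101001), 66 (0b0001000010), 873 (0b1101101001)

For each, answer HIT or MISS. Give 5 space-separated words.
Answer: MISS HIT MISS HIT HIT

Derivation:
vaddr=75: (0,2) not in TLB -> MISS, insert
vaddr=66: (0,2) in TLB -> HIT
vaddr=873: (6,3) not in TLB -> MISS, insert
vaddr=66: (0,2) in TLB -> HIT
vaddr=873: (6,3) in TLB -> HIT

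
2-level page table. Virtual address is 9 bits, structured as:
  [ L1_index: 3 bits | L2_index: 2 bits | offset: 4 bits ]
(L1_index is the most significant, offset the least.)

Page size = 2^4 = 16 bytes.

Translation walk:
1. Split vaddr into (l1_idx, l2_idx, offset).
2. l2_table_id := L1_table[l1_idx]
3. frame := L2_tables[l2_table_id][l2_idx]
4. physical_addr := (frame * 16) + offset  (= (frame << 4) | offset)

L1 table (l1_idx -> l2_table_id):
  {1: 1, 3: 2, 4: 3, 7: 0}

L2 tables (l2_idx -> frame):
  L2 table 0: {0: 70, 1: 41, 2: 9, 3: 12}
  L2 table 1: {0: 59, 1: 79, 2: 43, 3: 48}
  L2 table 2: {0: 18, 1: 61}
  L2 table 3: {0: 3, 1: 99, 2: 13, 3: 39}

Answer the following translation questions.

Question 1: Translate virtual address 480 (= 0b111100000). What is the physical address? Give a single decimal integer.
Answer: 144

Derivation:
vaddr = 480 = 0b111100000
Split: l1_idx=7, l2_idx=2, offset=0
L1[7] = 0
L2[0][2] = 9
paddr = 9 * 16 + 0 = 144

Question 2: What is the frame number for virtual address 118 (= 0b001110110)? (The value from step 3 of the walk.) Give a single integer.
Answer: 48

Derivation:
vaddr = 118: l1_idx=1, l2_idx=3
L1[1] = 1; L2[1][3] = 48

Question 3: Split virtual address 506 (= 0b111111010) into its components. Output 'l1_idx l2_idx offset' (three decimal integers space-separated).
Answer: 7 3 10

Derivation:
vaddr = 506 = 0b111111010
  top 3 bits -> l1_idx = 7
  next 2 bits -> l2_idx = 3
  bottom 4 bits -> offset = 10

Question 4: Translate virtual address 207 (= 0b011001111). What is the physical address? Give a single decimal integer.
vaddr = 207 = 0b011001111
Split: l1_idx=3, l2_idx=0, offset=15
L1[3] = 2
L2[2][0] = 18
paddr = 18 * 16 + 15 = 303

Answer: 303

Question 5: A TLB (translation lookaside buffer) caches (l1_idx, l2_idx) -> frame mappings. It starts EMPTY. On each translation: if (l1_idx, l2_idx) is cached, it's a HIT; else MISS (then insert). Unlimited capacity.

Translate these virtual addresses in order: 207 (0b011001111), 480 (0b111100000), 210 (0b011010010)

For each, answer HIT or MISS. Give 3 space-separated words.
vaddr=207: (3,0) not in TLB -> MISS, insert
vaddr=480: (7,2) not in TLB -> MISS, insert
vaddr=210: (3,1) not in TLB -> MISS, insert

Answer: MISS MISS MISS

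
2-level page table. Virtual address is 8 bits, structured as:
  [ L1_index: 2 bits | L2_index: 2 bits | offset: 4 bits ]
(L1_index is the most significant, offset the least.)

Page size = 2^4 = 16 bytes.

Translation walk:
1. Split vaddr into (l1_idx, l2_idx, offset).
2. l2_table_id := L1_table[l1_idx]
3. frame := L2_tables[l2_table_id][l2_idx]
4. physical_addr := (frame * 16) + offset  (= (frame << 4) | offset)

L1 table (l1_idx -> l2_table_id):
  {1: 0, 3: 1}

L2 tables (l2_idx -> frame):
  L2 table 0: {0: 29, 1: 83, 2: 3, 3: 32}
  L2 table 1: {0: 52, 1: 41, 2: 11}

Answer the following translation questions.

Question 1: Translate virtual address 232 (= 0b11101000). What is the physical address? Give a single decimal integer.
vaddr = 232 = 0b11101000
Split: l1_idx=3, l2_idx=2, offset=8
L1[3] = 1
L2[1][2] = 11
paddr = 11 * 16 + 8 = 184

Answer: 184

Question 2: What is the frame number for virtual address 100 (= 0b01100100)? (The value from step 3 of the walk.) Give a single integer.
Answer: 3

Derivation:
vaddr = 100: l1_idx=1, l2_idx=2
L1[1] = 0; L2[0][2] = 3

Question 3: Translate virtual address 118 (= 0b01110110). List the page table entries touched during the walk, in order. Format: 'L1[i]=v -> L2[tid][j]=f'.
vaddr = 118 = 0b01110110
Split: l1_idx=1, l2_idx=3, offset=6

Answer: L1[1]=0 -> L2[0][3]=32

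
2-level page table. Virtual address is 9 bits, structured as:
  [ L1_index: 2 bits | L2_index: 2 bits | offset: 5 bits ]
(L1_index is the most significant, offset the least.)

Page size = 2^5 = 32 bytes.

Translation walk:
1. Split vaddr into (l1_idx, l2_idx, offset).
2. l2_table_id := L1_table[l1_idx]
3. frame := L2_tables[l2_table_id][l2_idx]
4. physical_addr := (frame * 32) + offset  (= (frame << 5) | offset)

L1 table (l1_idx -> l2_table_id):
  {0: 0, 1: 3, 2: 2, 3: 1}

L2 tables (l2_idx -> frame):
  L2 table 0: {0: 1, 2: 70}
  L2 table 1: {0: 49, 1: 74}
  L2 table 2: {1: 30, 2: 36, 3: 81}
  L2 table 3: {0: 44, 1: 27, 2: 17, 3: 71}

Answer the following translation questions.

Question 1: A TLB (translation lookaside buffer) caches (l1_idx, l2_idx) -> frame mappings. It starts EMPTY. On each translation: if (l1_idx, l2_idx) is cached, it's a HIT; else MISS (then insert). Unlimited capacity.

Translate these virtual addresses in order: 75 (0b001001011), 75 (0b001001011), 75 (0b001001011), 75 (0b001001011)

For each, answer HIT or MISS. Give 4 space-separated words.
Answer: MISS HIT HIT HIT

Derivation:
vaddr=75: (0,2) not in TLB -> MISS, insert
vaddr=75: (0,2) in TLB -> HIT
vaddr=75: (0,2) in TLB -> HIT
vaddr=75: (0,2) in TLB -> HIT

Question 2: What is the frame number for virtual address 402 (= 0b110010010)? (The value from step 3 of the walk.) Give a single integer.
vaddr = 402: l1_idx=3, l2_idx=0
L1[3] = 1; L2[1][0] = 49

Answer: 49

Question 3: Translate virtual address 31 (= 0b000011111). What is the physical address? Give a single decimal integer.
Answer: 63

Derivation:
vaddr = 31 = 0b000011111
Split: l1_idx=0, l2_idx=0, offset=31
L1[0] = 0
L2[0][0] = 1
paddr = 1 * 32 + 31 = 63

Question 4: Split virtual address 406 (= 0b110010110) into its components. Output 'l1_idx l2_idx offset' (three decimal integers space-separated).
Answer: 3 0 22

Derivation:
vaddr = 406 = 0b110010110
  top 2 bits -> l1_idx = 3
  next 2 bits -> l2_idx = 0
  bottom 5 bits -> offset = 22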